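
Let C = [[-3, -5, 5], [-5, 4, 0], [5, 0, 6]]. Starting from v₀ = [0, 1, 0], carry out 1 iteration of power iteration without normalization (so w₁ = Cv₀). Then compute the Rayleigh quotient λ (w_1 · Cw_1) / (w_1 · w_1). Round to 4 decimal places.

4.6098

w1 = Cv₀ = (-5, 4, 0)
Cw1 = (-5, 41, -25)
w1·Cw1 = (-5)·(-5) + 4·41 + 0·(-25) = 189; w1·w1 = (-5)·(-5) + 4·4 + 0·0 = 41
λ ≈ 189/41 = 4.6098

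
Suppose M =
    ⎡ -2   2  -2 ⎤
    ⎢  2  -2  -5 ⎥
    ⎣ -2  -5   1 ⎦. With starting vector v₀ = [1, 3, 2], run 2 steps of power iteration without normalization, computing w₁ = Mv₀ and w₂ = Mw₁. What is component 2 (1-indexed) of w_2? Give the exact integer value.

w1 = Mv₀ = (0, -14, -15)
w2 = Mw1 = (2, 103, 55)
The requested component of w2 is 103.

103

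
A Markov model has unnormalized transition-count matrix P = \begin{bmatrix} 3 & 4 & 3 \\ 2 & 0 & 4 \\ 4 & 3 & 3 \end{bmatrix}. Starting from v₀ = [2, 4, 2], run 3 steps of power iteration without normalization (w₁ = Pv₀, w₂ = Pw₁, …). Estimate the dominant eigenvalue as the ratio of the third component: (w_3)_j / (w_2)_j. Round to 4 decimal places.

w1 = Pv₀ = (3·2 + 4·4 + 3·2; 2·2 + 0·4 + 4·2; 4·2 + 3·4 + 3·2) = (28, 12, 26)
w2 = Pw1 = (3·28 + 4·12 + 3·26; 2·28 + 0·12 + 4·26; 4·28 + 3·12 + 3·26) = (210, 160, 226)
w3 = Pw2 = (1948, 1324, 1998)
Ratio at component: 1998 / 226 = 8.8407

8.8407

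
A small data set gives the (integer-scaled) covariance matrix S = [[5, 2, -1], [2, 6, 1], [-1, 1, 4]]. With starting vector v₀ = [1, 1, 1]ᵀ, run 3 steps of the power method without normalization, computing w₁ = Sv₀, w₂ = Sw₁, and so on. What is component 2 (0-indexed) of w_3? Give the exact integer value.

w1 = Sv₀ = (5·1 + 2·1 + (-1)·1; 2·1 + 6·1 + 1·1; (-1)·1 + 1·1 + 4·1) = (6, 9, 4)
w2 = Sw1 = (5·6 + 2·9 + (-1)·4; 2·6 + 6·9 + 1·4; (-1)·6 + 1·9 + 4·4) = (44, 70, 19)
w3 = Sw2 = (341, 527, 102)
The requested component of w3 is 102.

102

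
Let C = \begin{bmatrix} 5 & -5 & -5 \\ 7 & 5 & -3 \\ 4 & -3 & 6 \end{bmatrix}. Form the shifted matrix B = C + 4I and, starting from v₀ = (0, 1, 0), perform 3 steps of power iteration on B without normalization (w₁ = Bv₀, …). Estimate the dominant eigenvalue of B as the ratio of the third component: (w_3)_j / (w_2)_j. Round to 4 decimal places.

16.0390

B = C + 4I has rows (9, -5, -5); (7, 9, -3); (4, -3, 10)
w1 = Bv₀ = (9·0 + (-5)·1 + (-5)·0; 7·0 + 9·1 + (-3)·0; 4·0 + (-3)·1 + 10·0) = (-5, 9, -3)
w2 = Bw1 = (9·(-5) + (-5)·9 + (-5)·(-3); 7·(-5) + 9·9 + (-3)·(-3); 4·(-5) + (-3)·9 + 10·(-3)) = (-75, 55, -77)
w3 = Bw2 = (-565, 201, -1235)
Ratio: -1235/-77 = 16.0390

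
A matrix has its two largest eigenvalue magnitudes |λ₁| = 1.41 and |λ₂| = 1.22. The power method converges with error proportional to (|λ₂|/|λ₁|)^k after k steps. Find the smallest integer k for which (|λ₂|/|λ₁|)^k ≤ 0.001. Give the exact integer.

|λ₂/λ₁| = 1.22/1.41 = 0.86525
Need k ≥ ln(0.001) / ln(0.86525) = -6.9078 / -0.1447 ≈ 47.726
Smallest integer k satisfying the bound: 48

48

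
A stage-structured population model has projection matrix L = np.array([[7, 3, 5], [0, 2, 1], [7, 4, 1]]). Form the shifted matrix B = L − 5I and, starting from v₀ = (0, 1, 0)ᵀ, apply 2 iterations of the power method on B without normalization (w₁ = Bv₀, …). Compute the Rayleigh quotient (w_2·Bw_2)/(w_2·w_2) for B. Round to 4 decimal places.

B = L − 5I has rows (2, 3, 5); (0, -3, 1); (7, 4, -4)
w1 = Bv₀ = (3, -3, 4)
w2 = Bw1 = (17, 13, -7)
Bw2 = (38, -46, 199)
w2·Bw2 = -1345; w2·w2 = 507; μ ≈ -1345/507 = -2.6529

-2.6529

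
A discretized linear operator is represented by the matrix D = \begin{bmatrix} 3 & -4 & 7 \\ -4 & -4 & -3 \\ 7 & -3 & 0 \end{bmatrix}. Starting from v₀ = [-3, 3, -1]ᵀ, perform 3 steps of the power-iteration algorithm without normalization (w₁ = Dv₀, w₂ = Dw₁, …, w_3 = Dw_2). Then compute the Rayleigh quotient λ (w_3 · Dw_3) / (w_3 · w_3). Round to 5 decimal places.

λ ≈ 10.27123

w1 = Dv₀ = (-28, 3, -30)
w2 = Dw1 = (-306, 190, -205)
w3 = Dw2 = (-3113, 1079, -2712)
Dw3 = (-32639, 16272, -25028)
w3·Dw3 = (-3113)·(-32639) + 1079·16272 + (-2712)·(-25028) = 187038631; w3·w3 = (-3113)·(-3113) + 1079·1079 + (-2712)·(-2712) = 18209954
λ ≈ 187038631/18209954 = 10.27123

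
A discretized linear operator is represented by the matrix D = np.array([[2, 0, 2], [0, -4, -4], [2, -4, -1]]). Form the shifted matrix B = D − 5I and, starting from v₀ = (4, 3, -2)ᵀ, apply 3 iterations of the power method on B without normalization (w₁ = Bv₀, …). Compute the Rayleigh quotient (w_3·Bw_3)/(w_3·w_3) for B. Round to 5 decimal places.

-10.70019

B = D − 5I has rows (-3, 0, 2); (0, -9, -4); (2, -4, -6)
w1 = Bv₀ = ((-3)·4 + 0·3 + 2·(-2); 0·4 + (-9)·3 + (-4)·(-2); 2·4 + (-4)·3 + (-6)·(-2)) = (-16, -19, 8)
w2 = Bw1 = ((-3)·(-16) + 0·(-19) + 2·8; 0·(-16) + (-9)·(-19) + (-4)·8; 2·(-16) + (-4)·(-19) + (-6)·8) = (64, 139, -4)
w3 = Bw2 = (-200, -1235, -404)
Bw3 = (-208, 12731, 6964)
w3·Bw3 = -18494641; w3·w3 = 1728441; μ ≈ -18494641/1728441 = -10.70019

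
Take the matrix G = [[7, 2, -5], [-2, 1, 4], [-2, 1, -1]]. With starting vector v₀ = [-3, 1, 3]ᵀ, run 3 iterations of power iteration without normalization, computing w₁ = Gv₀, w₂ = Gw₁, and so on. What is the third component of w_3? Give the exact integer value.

460

w1 = Gv₀ = (7·(-3) + 2·1 + (-5)·3; (-2)·(-3) + 1·1 + 4·3; (-2)·(-3) + 1·1 + (-1)·3) = (-34, 19, 4)
w2 = Gw1 = (7·(-34) + 2·19 + (-5)·4; (-2)·(-34) + 1·19 + 4·4; (-2)·(-34) + 1·19 + (-1)·4) = (-220, 103, 83)
w3 = Gw2 = (-1749, 875, 460)
The requested component of w3 is 460.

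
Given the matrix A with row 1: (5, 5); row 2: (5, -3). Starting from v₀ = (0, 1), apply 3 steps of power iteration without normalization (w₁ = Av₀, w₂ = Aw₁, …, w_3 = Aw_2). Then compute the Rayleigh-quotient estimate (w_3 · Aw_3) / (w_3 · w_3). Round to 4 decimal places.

w1 = Av₀ = (5·0 + 5·1; 5·0 + (-3)·1) = (5, -3)
w2 = Aw1 = (5·5 + 5·(-3); 5·5 + (-3)·(-3)) = (10, 34)
w3 = Aw2 = (220, -52)
Aw3 = (840, 1256)
w3·Aw3 = 220·840 + (-52)·1256 = 119488; w3·w3 = 220·220 + (-52)·(-52) = 51104
λ ≈ 119488/51104 = 2.3381

λ ≈ 2.3381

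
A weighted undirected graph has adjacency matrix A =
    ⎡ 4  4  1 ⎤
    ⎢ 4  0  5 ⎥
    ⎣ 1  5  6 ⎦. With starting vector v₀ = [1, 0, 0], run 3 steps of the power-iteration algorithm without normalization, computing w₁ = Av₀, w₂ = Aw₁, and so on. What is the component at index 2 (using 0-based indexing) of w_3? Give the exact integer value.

318

w1 = Av₀ = (4·1 + 4·0 + 1·0; 4·1 + 0·0 + 5·0; 1·1 + 5·0 + 6·0) = (4, 4, 1)
w2 = Aw1 = (4·4 + 4·4 + 1·1; 4·4 + 0·4 + 5·1; 1·4 + 5·4 + 6·1) = (33, 21, 30)
w3 = Aw2 = (246, 282, 318)
The requested component of w3 is 318.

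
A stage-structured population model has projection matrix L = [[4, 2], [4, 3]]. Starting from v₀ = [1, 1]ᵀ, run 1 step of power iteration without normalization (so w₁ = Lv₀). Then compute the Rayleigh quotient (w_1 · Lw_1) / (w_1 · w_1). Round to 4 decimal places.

6.3882

w1 = Lv₀ = (6, 7)
Lw1 = (38, 45)
w1·Lw1 = 6·38 + 7·45 = 543; w1·w1 = 6·6 + 7·7 = 85
λ ≈ 543/85 = 6.3882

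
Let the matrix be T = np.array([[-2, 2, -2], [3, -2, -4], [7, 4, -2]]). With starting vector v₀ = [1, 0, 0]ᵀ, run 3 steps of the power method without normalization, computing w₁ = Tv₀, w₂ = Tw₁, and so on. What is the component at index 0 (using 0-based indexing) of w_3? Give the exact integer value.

w1 = Tv₀ = ((-2)·1 + 2·0 + (-2)·0; 3·1 + (-2)·0 + (-4)·0; 7·1 + 4·0 + (-2)·0) = (-2, 3, 7)
w2 = Tw1 = ((-2)·(-2) + 2·3 + (-2)·7; 3·(-2) + (-2)·3 + (-4)·7; 7·(-2) + 4·3 + (-2)·7) = (-4, -40, -16)
w3 = Tw2 = (-40, 132, -156)
The requested component of w3 is -40.

-40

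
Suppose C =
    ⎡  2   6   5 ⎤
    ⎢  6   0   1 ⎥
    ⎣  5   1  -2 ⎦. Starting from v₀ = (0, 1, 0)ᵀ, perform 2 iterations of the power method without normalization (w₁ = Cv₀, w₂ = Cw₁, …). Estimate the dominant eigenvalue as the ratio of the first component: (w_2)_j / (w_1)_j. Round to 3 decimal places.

2.833

w1 = Cv₀ = (2·0 + 6·1 + 5·0; 6·0 + 0·1 + 1·0; 5·0 + 1·1 + (-2)·0) = (6, 0, 1)
w2 = Cw1 = (2·6 + 6·0 + 5·1; 6·6 + 0·0 + 1·1; 5·6 + 1·0 + (-2)·1) = (17, 37, 28)
Ratio at component: 17 / 6 = 2.833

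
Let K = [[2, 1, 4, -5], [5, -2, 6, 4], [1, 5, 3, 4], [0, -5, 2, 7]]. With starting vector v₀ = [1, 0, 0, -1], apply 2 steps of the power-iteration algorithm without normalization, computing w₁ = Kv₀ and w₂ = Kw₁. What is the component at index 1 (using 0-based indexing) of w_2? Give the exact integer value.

-13

w1 = Kv₀ = (7, 1, -3, -7)
w2 = Kw1 = (38, -13, -25, -60)
The requested component of w2 is -13.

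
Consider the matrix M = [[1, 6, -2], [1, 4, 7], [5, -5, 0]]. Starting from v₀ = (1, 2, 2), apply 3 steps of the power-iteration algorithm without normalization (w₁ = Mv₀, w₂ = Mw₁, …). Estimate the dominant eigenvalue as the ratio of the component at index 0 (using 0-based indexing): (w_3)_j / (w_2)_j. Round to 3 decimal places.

4.414

w1 = Mv₀ = (1·1 + 6·2 + (-2)·2; 1·1 + 4·2 + 7·2; 5·1 + (-5)·2 + 0·2) = (9, 23, -5)
w2 = Mw1 = (1·9 + 6·23 + (-2)·(-5); 1·9 + 4·23 + 7·(-5); 5·9 + (-5)·23 + 0·(-5)) = (157, 66, -70)
w3 = Mw2 = (693, -69, 455)
Ratio at component: 693 / 157 = 4.414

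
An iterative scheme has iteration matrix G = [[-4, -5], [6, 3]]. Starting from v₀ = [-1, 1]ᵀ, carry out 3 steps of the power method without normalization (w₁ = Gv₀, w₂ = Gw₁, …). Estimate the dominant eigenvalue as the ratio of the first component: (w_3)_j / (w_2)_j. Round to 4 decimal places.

w1 = Gv₀ = (-1, -3)
w2 = Gw1 = (19, -15)
w3 = Gw2 = (-1, 69)
Ratio at component: -1 / 19 = -0.0526

λ ≈ -0.0526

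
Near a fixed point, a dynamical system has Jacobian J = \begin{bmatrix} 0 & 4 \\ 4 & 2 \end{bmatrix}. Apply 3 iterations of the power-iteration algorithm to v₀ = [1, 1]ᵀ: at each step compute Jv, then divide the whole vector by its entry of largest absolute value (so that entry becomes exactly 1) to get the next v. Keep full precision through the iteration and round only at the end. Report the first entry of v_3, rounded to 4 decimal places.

Jv0 = (4.00000, 6.00000); divide by 6.00000 → v1 = (0.66667, 1.00000)
Jv1 = (4.00000, 4.66667); divide by 4.66667 → v2 = (0.85714, 1.00000)
Jv2 = (4.00000, 5.42857); divide by 5.42857 → v3 = (0.73684, 1.00000)
Requested entry of v3: 112/152 = 0.7368

0.7368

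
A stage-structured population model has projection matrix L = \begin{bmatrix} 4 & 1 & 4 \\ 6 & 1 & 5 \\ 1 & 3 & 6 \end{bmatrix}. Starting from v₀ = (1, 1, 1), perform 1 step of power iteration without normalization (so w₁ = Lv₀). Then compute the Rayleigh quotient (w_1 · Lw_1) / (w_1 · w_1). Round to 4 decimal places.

w1 = Lv₀ = (4·1 + 1·1 + 4·1; 6·1 + 1·1 + 5·1; 1·1 + 3·1 + 6·1) = (9, 12, 10)
Lw1 = (88, 116, 105)
w1·Lw1 = 9·88 + 12·116 + 10·105 = 3234; w1·w1 = 9·9 + 12·12 + 10·10 = 325
λ ≈ 3234/325 = 9.9508

9.9508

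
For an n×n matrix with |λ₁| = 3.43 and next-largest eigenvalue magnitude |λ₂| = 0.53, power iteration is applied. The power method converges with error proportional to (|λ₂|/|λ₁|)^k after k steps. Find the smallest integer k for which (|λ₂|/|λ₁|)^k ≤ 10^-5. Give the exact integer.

7

|λ₂/λ₁| = 0.53/3.43 = 0.15452
Need k ≥ ln(10^-5) / ln(0.15452) = -11.5129 / -1.8674 ≈ 6.165
Smallest integer k satisfying the bound: 7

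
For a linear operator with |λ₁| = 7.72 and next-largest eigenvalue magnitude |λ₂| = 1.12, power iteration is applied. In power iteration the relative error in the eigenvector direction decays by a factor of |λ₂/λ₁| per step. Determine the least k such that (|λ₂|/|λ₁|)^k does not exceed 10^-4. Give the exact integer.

5

|λ₂/λ₁| = 1.12/7.72 = 0.14508
Need k ≥ ln(10^-4) / ln(0.14508) = -9.2103 / -1.9305 ≈ 4.771
Smallest integer k satisfying the bound: 5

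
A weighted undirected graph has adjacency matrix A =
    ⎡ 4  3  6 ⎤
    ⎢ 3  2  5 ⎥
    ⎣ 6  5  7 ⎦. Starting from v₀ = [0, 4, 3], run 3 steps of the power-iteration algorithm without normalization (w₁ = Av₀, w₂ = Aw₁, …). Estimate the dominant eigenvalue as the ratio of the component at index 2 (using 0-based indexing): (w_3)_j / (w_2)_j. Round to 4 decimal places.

w1 = Av₀ = (4·0 + 3·4 + 6·3; 3·0 + 2·4 + 5·3; 6·0 + 5·4 + 7·3) = (30, 23, 41)
w2 = Aw1 = (4·30 + 3·23 + 6·41; 3·30 + 2·23 + 5·41; 6·30 + 5·23 + 7·41) = (435, 341, 582)
w3 = Aw2 = (6255, 4897, 8389)
Ratio at component: 8389 / 582 = 14.4141

λ ≈ 14.4141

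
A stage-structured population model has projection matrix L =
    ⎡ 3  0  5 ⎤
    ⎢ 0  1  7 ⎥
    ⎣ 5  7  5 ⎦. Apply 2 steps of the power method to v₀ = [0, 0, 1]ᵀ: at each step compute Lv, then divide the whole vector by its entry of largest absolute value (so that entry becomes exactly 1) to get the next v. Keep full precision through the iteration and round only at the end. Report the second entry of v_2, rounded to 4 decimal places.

0.4242

Lv0 = (5.00000, 7.00000, 5.00000); divide by 7.00000 → v1 = (0.71429, 1.00000, 0.71429)
Lv1 = (5.71429, 6.00000, 14.14286); divide by 14.14286 → v2 = (0.40404, 0.42424, 1.00000)
Requested entry of v2: 42/99 = 0.4242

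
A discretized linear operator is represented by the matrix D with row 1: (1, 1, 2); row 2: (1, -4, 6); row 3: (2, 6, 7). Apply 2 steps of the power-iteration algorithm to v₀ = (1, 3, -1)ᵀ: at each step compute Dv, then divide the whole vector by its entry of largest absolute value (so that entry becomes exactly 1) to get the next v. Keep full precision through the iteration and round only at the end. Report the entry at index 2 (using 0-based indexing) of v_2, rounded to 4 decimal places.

-0.0473

Dv0 = (2.00000, -17.00000, 13.00000); divide by -17.00000 → v1 = (-0.11765, 1.00000, -0.76471)
Dv1 = (-0.64706, -8.70588, 0.41176); divide by -8.70588 → v2 = (0.07432, 1.00000, -0.04730)
Requested entry of v2: -7/148 = -0.0473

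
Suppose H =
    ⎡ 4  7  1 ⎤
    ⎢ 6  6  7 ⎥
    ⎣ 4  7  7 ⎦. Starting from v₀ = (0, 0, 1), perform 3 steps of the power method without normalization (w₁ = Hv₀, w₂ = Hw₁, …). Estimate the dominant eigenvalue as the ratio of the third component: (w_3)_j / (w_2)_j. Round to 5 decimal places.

w1 = Hv₀ = (4·0 + 7·0 + 1·1; 6·0 + 6·0 + 7·1; 4·0 + 7·0 + 7·1) = (1, 7, 7)
w2 = Hw1 = (4·1 + 7·7 + 1·7; 6·1 + 6·7 + 7·7; 4·1 + 7·7 + 7·7) = (60, 97, 102)
w3 = Hw2 = (1021, 1656, 1633)
Ratio at component: 1633 / 102 = 16.00980

λ ≈ 16.00980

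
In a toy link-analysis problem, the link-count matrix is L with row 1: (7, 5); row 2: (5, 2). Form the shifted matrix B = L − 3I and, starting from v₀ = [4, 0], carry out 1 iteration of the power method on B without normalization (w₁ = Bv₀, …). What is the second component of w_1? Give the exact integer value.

B = L − 3I has rows (4, 5); (5, -1)
w1 = Bv₀ = (4·4 + 5·0; 5·4 + (-1)·0) = (16, 20)
Requested component of w1: 20

20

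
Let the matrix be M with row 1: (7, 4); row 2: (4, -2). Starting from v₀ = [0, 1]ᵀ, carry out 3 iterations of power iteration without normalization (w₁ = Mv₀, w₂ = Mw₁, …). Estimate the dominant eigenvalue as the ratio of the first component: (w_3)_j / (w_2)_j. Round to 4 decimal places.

w1 = Mv₀ = (7·0 + 4·1; 4·0 + (-2)·1) = (4, -2)
w2 = Mw1 = (7·4 + 4·(-2); 4·4 + (-2)·(-2)) = (20, 20)
w3 = Mw2 = (220, 40)
Ratio at component: 220 / 20 = 11.0000

λ ≈ 11.0000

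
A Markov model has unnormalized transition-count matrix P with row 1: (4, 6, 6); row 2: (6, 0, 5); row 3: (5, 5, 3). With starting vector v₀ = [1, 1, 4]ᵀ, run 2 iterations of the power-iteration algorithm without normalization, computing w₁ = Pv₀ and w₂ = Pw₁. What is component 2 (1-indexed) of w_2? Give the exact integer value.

314

w1 = Pv₀ = (4·1 + 6·1 + 6·4; 6·1 + 0·1 + 5·4; 5·1 + 5·1 + 3·4) = (34, 26, 22)
w2 = Pw1 = (4·34 + 6·26 + 6·22; 6·34 + 0·26 + 5·22; 5·34 + 5·26 + 3·22) = (424, 314, 366)
The requested component of w2 is 314.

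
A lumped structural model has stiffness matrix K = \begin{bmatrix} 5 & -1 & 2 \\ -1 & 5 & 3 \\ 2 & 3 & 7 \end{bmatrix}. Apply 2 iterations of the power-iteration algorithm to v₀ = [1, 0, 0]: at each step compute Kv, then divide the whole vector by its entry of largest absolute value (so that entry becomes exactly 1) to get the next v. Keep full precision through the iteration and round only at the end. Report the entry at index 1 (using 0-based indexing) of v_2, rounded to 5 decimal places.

Kv0 = (5.000000, -1.000000, 2.000000); divide by 5.000000 → v1 = (1.000000, -0.200000, 0.400000)
Kv1 = (6.000000, -0.800000, 4.200000); divide by 6.000000 → v2 = (1.000000, -0.133333, 0.700000)
Requested entry of v2: -4/30 = -0.13333

-0.13333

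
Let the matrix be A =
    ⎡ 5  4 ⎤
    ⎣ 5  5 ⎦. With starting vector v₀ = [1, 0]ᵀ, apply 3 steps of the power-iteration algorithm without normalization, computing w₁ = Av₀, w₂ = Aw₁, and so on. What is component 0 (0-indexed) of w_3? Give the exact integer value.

425

w1 = Av₀ = (5·1 + 4·0; 5·1 + 5·0) = (5, 5)
w2 = Aw1 = (5·5 + 4·5; 5·5 + 5·5) = (45, 50)
w3 = Aw2 = (425, 475)
The requested component of w3 is 425.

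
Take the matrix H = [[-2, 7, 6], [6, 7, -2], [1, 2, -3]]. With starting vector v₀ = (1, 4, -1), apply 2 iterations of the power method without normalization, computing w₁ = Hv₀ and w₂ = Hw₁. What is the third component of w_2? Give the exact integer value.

56

w1 = Hv₀ = ((-2)·1 + 7·4 + 6·(-1); 6·1 + 7·4 + (-2)·(-1); 1·1 + 2·4 + (-3)·(-1)) = (20, 36, 12)
w2 = Hw1 = ((-2)·20 + 7·36 + 6·12; 6·20 + 7·36 + (-2)·12; 1·20 + 2·36 + (-3)·12) = (284, 348, 56)
The requested component of w2 is 56.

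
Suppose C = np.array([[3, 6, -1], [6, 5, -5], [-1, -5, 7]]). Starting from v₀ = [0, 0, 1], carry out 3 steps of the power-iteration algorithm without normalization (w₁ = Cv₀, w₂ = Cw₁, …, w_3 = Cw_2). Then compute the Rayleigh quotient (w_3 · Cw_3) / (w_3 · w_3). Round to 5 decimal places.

w1 = Cv₀ = (3·0 + 6·0 + (-1)·1; 6·0 + 5·0 + (-5)·1; (-1)·0 + (-5)·0 + 7·1) = (-1, -5, 7)
w2 = Cw1 = (3·(-1) + 6·(-5) + (-1)·7; 6·(-1) + 5·(-5) + (-5)·7; (-1)·(-1) + (-5)·(-5) + 7·7) = (-40, -66, 75)
w3 = Cw2 = (-591, -945, 895)
Cw3 = (-8338, -12746, 11581)
w3·Cw3 = (-591)·(-8338) + (-945)·(-12746) + 895·11581 = 27337723; w3·w3 = (-591)·(-591) + (-945)·(-945) + 895·895 = 2043331
λ ≈ 27337723/2043331 = 13.37900

λ ≈ 13.37900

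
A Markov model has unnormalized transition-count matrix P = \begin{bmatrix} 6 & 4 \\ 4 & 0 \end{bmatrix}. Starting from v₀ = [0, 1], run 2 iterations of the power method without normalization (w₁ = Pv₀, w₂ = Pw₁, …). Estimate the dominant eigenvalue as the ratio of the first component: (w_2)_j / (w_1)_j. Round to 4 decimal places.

6.0000

w1 = Pv₀ = (4, 0)
w2 = Pw1 = (24, 16)
Ratio at component: 24 / 4 = 6.0000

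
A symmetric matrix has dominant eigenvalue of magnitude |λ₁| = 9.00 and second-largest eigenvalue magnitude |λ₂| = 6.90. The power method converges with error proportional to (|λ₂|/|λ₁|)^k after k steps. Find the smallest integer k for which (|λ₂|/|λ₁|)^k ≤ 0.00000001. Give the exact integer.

|λ₂/λ₁| = 6.90/9.00 = 0.76667
Need k ≥ ln(0.00000001) / ln(0.76667) = -18.4207 / -0.2657 ≈ 69.328
Smallest integer k satisfying the bound: 70

70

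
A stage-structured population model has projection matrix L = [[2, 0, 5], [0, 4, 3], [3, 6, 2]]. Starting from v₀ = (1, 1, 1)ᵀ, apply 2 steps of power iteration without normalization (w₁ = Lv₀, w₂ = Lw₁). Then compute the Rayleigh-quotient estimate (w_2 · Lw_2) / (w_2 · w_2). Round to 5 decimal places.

λ ≈ 8.43197

w1 = Lv₀ = (2·1 + 0·1 + 5·1; 0·1 + 4·1 + 3·1; 3·1 + 6·1 + 2·1) = (7, 7, 11)
w2 = Lw1 = (2·7 + 0·7 + 5·11; 0·7 + 4·7 + 3·11; 3·7 + 6·7 + 2·11) = (69, 61, 85)
Lw2 = (563, 499, 743)
w2·Lw2 = 69·563 + 61·499 + 85·743 = 132441; w2·w2 = 69·69 + 61·61 + 85·85 = 15707
λ ≈ 132441/15707 = 8.43197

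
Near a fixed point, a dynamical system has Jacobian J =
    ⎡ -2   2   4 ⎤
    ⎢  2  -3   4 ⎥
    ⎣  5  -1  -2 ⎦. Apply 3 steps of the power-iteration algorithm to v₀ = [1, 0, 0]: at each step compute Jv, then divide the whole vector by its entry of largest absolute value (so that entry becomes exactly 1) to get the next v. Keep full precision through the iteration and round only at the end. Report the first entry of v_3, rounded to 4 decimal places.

-0.7126

Jv0 = (-2.00000, 2.00000, 5.00000); divide by 5.00000 → v1 = (-0.40000, 0.40000, 1.00000)
Jv1 = (5.60000, 2.00000, -4.40000); divide by 5.60000 → v2 = (1.00000, 0.35714, -0.78571)
Jv2 = (-4.42857, -2.21429, 6.21429); divide by 6.21429 → v3 = (-0.71264, -0.35632, 1.00000)
Requested entry of v3: -124/174 = -0.7126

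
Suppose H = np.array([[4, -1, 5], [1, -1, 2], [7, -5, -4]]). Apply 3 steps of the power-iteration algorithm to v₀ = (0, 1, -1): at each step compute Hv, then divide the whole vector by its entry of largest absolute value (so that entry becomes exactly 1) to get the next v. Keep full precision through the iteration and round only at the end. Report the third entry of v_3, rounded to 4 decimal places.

0.3037

Hv0 = (-6.00000, -3.00000, -1.00000); divide by -6.00000 → v1 = (1.00000, 0.50000, 0.16667)
Hv1 = (4.33333, 0.83333, 3.83333); divide by 4.33333 → v2 = (1.00000, 0.19231, 0.88462)
Hv2 = (8.23077, 2.57692, 2.50000); divide by 8.23077 → v3 = (1.00000, 0.31308, 0.30374)
Requested entry of v3: -65/-214 = 0.3037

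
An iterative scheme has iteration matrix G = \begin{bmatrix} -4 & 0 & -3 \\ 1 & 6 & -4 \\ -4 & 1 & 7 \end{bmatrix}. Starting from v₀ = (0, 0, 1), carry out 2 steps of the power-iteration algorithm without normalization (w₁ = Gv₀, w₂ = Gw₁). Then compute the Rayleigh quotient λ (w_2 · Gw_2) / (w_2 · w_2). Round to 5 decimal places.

w1 = Gv₀ = ((-4)·0 + 0·0 + (-3)·1; 1·0 + 6·0 + (-4)·1; (-4)·0 + 1·0 + 7·1) = (-3, -4, 7)
w2 = Gw1 = ((-4)·(-3) + 0·(-4) + (-3)·7; 1·(-3) + 6·(-4) + (-4)·7; (-4)·(-3) + 1·(-4) + 7·7) = (-9, -55, 57)
Gw2 = (-135, -567, 380)
w2·Gw2 = (-9)·(-135) + (-55)·(-567) + 57·380 = 54060; w2·w2 = (-9)·(-9) + (-55)·(-55) + 57·57 = 6355
λ ≈ 54060/6355 = 8.50669

λ ≈ 8.50669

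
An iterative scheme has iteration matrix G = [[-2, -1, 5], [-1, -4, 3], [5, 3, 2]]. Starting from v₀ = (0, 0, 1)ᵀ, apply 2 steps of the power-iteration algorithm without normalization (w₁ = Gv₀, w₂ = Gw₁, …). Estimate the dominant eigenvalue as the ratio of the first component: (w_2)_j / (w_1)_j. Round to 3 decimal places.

w1 = Gv₀ = ((-2)·0 + (-1)·0 + 5·1; (-1)·0 + (-4)·0 + 3·1; 5·0 + 3·0 + 2·1) = (5, 3, 2)
w2 = Gw1 = ((-2)·5 + (-1)·3 + 5·2; (-1)·5 + (-4)·3 + 3·2; 5·5 + 3·3 + 2·2) = (-3, -11, 38)
Ratio at component: -3 / 5 = -0.600

-0.600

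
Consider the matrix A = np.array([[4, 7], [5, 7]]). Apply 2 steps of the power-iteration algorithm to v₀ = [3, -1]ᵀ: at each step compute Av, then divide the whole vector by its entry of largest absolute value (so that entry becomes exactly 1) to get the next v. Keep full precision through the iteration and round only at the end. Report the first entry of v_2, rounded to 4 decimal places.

0.9383

Av0 = (5.00000, 8.00000); divide by 8.00000 → v1 = (0.62500, 1.00000)
Av1 = (9.50000, 10.12500); divide by 10.12500 → v2 = (0.93827, 1.00000)
Requested entry of v2: 76/81 = 0.9383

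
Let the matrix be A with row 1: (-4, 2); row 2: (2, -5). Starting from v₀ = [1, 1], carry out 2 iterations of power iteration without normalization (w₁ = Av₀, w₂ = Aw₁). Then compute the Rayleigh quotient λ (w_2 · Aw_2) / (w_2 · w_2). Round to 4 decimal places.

w1 = Av₀ = ((-4)·1 + 2·1; 2·1 + (-5)·1) = (-2, -3)
w2 = Aw1 = ((-4)·(-2) + 2·(-3); 2·(-2) + (-5)·(-3)) = (2, 11)
Aw2 = (14, -51)
w2·Aw2 = 2·14 + 11·(-51) = -533; w2·w2 = 2·2 + 11·11 = 125
λ ≈ -533/125 = -4.2640

-4.2640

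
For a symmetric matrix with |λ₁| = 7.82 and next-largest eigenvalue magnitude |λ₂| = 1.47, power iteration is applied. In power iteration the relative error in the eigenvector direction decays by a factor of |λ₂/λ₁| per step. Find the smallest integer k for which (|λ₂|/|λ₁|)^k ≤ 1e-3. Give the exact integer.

5

|λ₂/λ₁| = 1.47/7.82 = 0.18798
Need k ≥ ln(1e-3) / ln(0.18798) = -6.9078 / -1.6714 ≈ 4.133
Smallest integer k satisfying the bound: 5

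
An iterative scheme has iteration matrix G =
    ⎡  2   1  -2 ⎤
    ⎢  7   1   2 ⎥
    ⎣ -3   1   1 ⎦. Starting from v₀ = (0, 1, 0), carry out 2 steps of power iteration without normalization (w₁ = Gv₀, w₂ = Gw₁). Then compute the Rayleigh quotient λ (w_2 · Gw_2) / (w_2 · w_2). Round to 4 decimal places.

w1 = Gv₀ = (2·0 + 1·1 + (-2)·0; 7·0 + 1·1 + 2·0; (-3)·0 + 1·1 + 1·0) = (1, 1, 1)
w2 = Gw1 = (2·1 + 1·1 + (-2)·1; 7·1 + 1·1 + 2·1; (-3)·1 + 1·1 + 1·1) = (1, 10, -1)
Gw2 = (14, 15, 6)
w2·Gw2 = 1·14 + 10·15 + (-1)·6 = 158; w2·w2 = 1·1 + 10·10 + (-1)·(-1) = 102
λ ≈ 158/102 = 1.5490

1.5490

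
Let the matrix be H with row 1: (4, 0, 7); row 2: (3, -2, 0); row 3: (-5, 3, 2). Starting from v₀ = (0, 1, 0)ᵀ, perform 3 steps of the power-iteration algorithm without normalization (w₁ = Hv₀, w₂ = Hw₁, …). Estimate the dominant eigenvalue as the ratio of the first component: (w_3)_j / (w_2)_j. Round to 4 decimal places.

w1 = Hv₀ = (4·0 + 0·1 + 7·0; 3·0 + (-2)·1 + 0·0; (-5)·0 + 3·1 + 2·0) = (0, -2, 3)
w2 = Hw1 = (4·0 + 0·(-2) + 7·3; 3·0 + (-2)·(-2) + 0·3; (-5)·0 + 3·(-2) + 2·3) = (21, 4, 0)
w3 = Hw2 = (84, 55, -93)
Ratio at component: 84 / 21 = 4.0000

λ ≈ 4.0000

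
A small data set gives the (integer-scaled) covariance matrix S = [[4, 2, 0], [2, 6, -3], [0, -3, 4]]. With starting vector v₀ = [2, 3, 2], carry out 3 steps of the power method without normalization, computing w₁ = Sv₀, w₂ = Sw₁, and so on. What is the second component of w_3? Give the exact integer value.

w1 = Sv₀ = (4·2 + 2·3 + 0·2; 2·2 + 6·3 + (-3)·2; 0·2 + (-3)·3 + 4·2) = (14, 16, -1)
w2 = Sw1 = (4·14 + 2·16 + 0·(-1); 2·14 + 6·16 + (-3)·(-1); 0·14 + (-3)·16 + 4·(-1)) = (88, 127, -52)
w3 = Sw2 = (606, 1094, -589)
The requested component of w3 is 1094.

1094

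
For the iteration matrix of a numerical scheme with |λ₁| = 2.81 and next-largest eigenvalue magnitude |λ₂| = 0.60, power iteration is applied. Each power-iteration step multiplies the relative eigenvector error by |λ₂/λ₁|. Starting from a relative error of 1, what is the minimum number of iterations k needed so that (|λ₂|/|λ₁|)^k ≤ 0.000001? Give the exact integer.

9

|λ₂/λ₁| = 0.60/2.81 = 0.21352
Need k ≥ ln(0.000001) / ln(0.21352) = -13.8155 / -1.5440 ≈ 8.948
Smallest integer k satisfying the bound: 9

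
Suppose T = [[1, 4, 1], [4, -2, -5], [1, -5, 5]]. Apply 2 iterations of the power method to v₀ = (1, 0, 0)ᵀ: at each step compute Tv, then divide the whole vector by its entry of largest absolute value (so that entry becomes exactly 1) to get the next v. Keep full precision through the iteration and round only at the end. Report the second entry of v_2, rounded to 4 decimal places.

Tv0 = (1.00000, 4.00000, 1.00000); divide by 4.00000 → v1 = (0.25000, 1.00000, 0.25000)
Tv1 = (4.50000, -2.25000, -3.50000); divide by 4.50000 → v2 = (1.00000, -0.50000, -0.77778)
Requested entry of v2: -9/18 = -0.5000

-0.5000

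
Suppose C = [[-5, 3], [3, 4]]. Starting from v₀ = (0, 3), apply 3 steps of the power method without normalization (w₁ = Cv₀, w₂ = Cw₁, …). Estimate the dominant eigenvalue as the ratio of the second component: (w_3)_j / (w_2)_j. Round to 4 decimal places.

λ ≈ 3.6400

w1 = Cv₀ = (9, 12)
w2 = Cw1 = (-9, 75)
w3 = Cw2 = (270, 273)
Ratio at component: 273 / 75 = 3.6400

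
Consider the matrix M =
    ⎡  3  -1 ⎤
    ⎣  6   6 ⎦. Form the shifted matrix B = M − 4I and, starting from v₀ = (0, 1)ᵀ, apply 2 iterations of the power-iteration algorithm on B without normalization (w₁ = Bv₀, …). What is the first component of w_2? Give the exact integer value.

-1

B = M − 4I has rows (-1, -1); (6, 2)
w1 = Bv₀ = (-1, 2)
w2 = Bw1 = (-1, -2)
Requested component of w2: -1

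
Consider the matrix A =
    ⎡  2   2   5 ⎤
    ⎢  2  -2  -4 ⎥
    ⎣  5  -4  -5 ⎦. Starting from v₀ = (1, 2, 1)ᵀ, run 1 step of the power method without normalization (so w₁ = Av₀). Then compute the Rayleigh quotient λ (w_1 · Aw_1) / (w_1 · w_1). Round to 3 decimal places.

λ ≈ -7.593

w1 = Av₀ = (2·1 + 2·2 + 5·1; 2·1 + (-2)·2 + (-4)·1; 5·1 + (-4)·2 + (-5)·1) = (11, -6, -8)
Aw1 = (-30, 66, 119)
w1·Aw1 = 11·(-30) + (-6)·66 + (-8)·119 = -1678; w1·w1 = 11·11 + (-6)·(-6) + (-8)·(-8) = 221
λ ≈ -1678/221 = -7.593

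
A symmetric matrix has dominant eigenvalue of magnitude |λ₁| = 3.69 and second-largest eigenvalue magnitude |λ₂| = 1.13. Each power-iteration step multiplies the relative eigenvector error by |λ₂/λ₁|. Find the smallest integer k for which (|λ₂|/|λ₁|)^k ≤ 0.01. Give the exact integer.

4

|λ₂/λ₁| = 1.13/3.69 = 0.30623
Need k ≥ ln(0.01) / ln(0.30623) = -4.6052 / -1.1834 ≈ 3.891
Smallest integer k satisfying the bound: 4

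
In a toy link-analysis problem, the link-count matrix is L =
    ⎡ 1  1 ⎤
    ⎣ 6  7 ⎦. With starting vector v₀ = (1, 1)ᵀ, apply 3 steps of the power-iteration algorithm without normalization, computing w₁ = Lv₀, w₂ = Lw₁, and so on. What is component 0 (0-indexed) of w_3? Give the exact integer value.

w1 = Lv₀ = (1·1 + 1·1; 6·1 + 7·1) = (2, 13)
w2 = Lw1 = (1·2 + 1·13; 6·2 + 7·13) = (15, 103)
w3 = Lw2 = (118, 811)
The requested component of w3 is 118.

118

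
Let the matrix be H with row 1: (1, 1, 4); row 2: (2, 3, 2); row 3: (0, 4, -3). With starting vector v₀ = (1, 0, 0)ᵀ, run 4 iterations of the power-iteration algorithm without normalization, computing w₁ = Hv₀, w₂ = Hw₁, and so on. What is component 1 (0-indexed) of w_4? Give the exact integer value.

w1 = Hv₀ = (1, 2, 0)
w2 = Hw1 = (3, 8, 8)
w3 = Hw2 = (43, 46, 8)
w4 = Hw3 = (121, 240, 160)
The requested component of w4 is 240.

240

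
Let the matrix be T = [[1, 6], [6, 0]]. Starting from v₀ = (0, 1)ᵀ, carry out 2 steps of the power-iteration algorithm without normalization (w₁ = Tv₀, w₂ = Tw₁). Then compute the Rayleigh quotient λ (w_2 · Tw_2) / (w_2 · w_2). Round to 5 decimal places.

w1 = Tv₀ = (1·0 + 6·1; 6·0 + 0·1) = (6, 0)
w2 = Tw1 = (1·6 + 6·0; 6·6 + 0·0) = (6, 36)
Tw2 = (222, 36)
w2·Tw2 = 6·222 + 36·36 = 2628; w2·w2 = 6·6 + 36·36 = 1332
λ ≈ 2628/1332 = 1.97297

1.97297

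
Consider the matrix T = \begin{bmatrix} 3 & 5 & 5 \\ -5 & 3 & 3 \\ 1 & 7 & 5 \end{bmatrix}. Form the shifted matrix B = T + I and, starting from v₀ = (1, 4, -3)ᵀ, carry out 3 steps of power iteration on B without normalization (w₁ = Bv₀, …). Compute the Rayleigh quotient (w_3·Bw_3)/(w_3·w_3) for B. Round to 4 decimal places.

μ ≈ 5.9767

B = T + I has rows (4, 5, 5); (-5, 4, 3); (1, 7, 6)
w1 = Bv₀ = (9, 2, 11)
w2 = Bw1 = (101, -4, 89)
w3 = Bw2 = (829, -254, 607)
Bw3 = (5081, -3340, 2693)
w3·Bw3 = 6695160; w3·w3 = 1120206; μ ≈ 6695160/1120206 = 5.9767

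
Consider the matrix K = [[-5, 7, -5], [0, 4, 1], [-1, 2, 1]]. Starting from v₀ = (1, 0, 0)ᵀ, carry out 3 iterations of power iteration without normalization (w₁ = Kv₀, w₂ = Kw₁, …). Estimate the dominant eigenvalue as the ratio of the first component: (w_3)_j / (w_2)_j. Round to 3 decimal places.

-5.900

w1 = Kv₀ = ((-5)·1 + 7·0 + (-5)·0; 0·1 + 4·0 + 1·0; (-1)·1 + 2·0 + 1·0) = (-5, 0, -1)
w2 = Kw1 = ((-5)·(-5) + 7·0 + (-5)·(-1); 0·(-5) + 4·0 + 1·(-1); (-1)·(-5) + 2·0 + 1·(-1)) = (30, -1, 4)
w3 = Kw2 = (-177, 0, -28)
Ratio at component: -177 / 30 = -5.900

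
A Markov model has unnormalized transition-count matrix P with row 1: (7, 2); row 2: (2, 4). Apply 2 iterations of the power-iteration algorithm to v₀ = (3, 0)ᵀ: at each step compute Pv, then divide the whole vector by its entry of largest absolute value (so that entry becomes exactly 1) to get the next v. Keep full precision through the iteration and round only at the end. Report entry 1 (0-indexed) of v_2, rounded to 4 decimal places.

Pv0 = (21.00000, 6.00000); divide by 21.00000 → v1 = (1.00000, 0.28571)
Pv1 = (7.57143, 3.14286); divide by 7.57143 → v2 = (1.00000, 0.41509)
Requested entry of v2: 66/159 = 0.4151

0.4151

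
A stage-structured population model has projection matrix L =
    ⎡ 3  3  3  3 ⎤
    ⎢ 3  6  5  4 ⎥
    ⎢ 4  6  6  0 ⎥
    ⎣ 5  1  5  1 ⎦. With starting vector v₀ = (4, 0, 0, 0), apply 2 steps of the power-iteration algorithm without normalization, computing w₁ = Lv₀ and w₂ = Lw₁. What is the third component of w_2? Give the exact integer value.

w1 = Lv₀ = (12, 12, 16, 20)
w2 = Lw1 = (180, 268, 216, 172)
The requested component of w2 is 216.

216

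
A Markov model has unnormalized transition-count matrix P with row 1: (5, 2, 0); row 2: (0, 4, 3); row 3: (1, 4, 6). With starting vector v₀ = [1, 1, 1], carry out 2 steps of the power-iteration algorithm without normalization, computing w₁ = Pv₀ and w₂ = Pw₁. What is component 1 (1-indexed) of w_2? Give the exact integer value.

49

w1 = Pv₀ = (5·1 + 2·1 + 0·1; 0·1 + 4·1 + 3·1; 1·1 + 4·1 + 6·1) = (7, 7, 11)
w2 = Pw1 = (5·7 + 2·7 + 0·11; 0·7 + 4·7 + 3·11; 1·7 + 4·7 + 6·11) = (49, 61, 101)
The requested component of w2 is 49.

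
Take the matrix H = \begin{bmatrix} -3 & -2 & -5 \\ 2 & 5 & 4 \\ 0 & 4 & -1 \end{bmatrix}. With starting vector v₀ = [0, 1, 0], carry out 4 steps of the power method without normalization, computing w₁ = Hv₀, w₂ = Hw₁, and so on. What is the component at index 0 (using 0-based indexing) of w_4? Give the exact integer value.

w1 = Hv₀ = ((-3)·0 + (-2)·1 + (-5)·0; 2·0 + 5·1 + 4·0; 0·0 + 4·1 + (-1)·0) = (-2, 5, 4)
w2 = Hw1 = ((-3)·(-2) + (-2)·5 + (-5)·4; 2·(-2) + 5·5 + 4·4; 0·(-2) + 4·5 + (-1)·4) = (-24, 37, 16)
w3 = Hw2 = (-82, 201, 132)
w4 = Hw3 = (-816, 1369, 672)
The requested component of w4 is -816.

-816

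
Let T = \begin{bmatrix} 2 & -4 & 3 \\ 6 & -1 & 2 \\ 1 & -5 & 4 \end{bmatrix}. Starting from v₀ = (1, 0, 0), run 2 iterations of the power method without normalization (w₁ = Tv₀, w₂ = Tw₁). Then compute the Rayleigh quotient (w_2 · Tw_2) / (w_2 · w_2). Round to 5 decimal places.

w1 = Tv₀ = (2·1 + (-4)·0 + 3·0; 6·1 + (-1)·0 + 2·0; 1·1 + (-5)·0 + 4·0) = (2, 6, 1)
w2 = Tw1 = (2·2 + (-4)·6 + 3·1; 6·2 + (-1)·6 + 2·1; 1·2 + (-5)·6 + 4·1) = (-17, 8, -24)
Tw2 = (-138, -158, -153)
w2·Tw2 = (-17)·(-138) + 8·(-158) + (-24)·(-153) = 4754; w2·w2 = (-17)·(-17) + 8·8 + (-24)·(-24) = 929
λ ≈ 4754/929 = 5.11733

5.11733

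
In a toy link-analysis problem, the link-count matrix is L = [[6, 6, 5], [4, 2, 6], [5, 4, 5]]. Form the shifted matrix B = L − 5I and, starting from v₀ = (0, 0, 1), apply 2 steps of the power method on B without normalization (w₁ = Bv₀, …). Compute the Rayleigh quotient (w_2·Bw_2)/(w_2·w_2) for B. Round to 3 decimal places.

5.766

B = L − 5I has rows (1, 6, 5); (4, -3, 6); (5, 4, 0)
w1 = Bv₀ = (5, 6, 0)
w2 = Bw1 = (41, 2, 49)
Bw2 = (298, 452, 213)
w2·Bw2 = 23559; w2·w2 = 4086; μ ≈ 23559/4086 = 5.766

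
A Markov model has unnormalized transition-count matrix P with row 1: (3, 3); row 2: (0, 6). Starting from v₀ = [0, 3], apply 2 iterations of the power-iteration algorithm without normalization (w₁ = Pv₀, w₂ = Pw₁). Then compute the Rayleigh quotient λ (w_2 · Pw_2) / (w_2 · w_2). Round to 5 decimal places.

w1 = Pv₀ = (3·0 + 3·3; 0·0 + 6·3) = (9, 18)
w2 = Pw1 = (3·9 + 3·18; 0·9 + 6·18) = (81, 108)
Pw2 = (567, 648)
w2·Pw2 = 81·567 + 108·648 = 115911; w2·w2 = 81·81 + 108·108 = 18225
λ ≈ 115911/18225 = 6.36000

λ ≈ 6.36000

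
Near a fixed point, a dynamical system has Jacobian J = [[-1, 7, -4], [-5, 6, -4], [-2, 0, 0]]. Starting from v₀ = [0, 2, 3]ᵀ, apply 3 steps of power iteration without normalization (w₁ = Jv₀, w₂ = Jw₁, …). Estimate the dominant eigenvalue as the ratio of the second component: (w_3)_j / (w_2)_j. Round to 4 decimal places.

3.4000

w1 = Jv₀ = ((-1)·0 + 7·2 + (-4)·3; (-5)·0 + 6·2 + (-4)·3; (-2)·0 + 0·2 + 0·3) = (2, 0, 0)
w2 = Jw1 = ((-1)·2 + 7·0 + (-4)·0; (-5)·2 + 6·0 + (-4)·0; (-2)·2 + 0·0 + 0·0) = (-2, -10, -4)
w3 = Jw2 = (-52, -34, 4)
Ratio at component: -34 / -10 = 3.4000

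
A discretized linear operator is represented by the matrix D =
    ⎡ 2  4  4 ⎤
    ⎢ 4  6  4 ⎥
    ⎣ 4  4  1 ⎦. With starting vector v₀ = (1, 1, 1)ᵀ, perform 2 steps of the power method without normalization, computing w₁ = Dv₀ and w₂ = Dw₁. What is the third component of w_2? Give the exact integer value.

w1 = Dv₀ = (2·1 + 4·1 + 4·1; 4·1 + 6·1 + 4·1; 4·1 + 4·1 + 1·1) = (10, 14, 9)
w2 = Dw1 = (2·10 + 4·14 + 4·9; 4·10 + 6·14 + 4·9; 4·10 + 4·14 + 1·9) = (112, 160, 105)
The requested component of w2 is 105.

105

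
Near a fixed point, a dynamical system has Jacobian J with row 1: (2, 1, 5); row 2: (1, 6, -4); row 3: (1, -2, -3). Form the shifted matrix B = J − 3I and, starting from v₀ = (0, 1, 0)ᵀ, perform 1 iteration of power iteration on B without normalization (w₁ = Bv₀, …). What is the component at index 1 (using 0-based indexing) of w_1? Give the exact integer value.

3

B = J − 3I has rows (-1, 1, 5); (1, 3, -4); (1, -2, -6)
w1 = Bv₀ = ((-1)·0 + 1·1 + 5·0; 1·0 + 3·1 + (-4)·0; 1·0 + (-2)·1 + (-6)·0) = (1, 3, -2)
Requested component of w1: 3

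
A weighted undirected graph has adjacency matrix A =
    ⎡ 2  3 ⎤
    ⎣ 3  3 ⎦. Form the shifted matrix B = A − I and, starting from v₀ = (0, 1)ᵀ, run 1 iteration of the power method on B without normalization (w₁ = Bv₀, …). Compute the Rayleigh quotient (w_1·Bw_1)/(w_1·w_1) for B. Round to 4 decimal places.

B = A − I has rows (1, 3); (3, 2)
w1 = Bv₀ = (1·0 + 3·1; 3·0 + 2·1) = (3, 2)
Bw1 = (9, 13)
w1·Bw1 = 53; w1·w1 = 13; μ ≈ 53/13 = 4.0769

μ ≈ 4.0769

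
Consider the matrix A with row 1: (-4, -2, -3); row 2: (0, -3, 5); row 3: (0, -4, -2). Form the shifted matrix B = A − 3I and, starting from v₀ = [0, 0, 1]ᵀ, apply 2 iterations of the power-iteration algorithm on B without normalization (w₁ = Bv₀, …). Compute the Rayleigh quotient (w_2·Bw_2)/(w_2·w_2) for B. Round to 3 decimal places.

μ ≈ -5.586

B = A − 3I has rows (-7, -2, -3); (0, -6, 5); (0, -4, -5)
w1 = Bv₀ = (-3, 5, -5)
w2 = Bw1 = (26, -55, 5)
Bw2 = (-87, 355, 195)
w2·Bw2 = -20812; w2·w2 = 3726; μ ≈ -20812/3726 = -5.586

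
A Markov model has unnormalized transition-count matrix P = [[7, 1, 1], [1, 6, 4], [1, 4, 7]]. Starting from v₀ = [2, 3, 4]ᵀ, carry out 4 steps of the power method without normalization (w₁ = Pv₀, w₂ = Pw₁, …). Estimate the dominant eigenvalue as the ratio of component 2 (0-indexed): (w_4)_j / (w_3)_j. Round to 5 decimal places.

w1 = Pv₀ = (7·2 + 1·3 + 1·4; 1·2 + 6·3 + 4·4; 1·2 + 4·3 + 7·4) = (21, 36, 42)
w2 = Pw1 = (7·21 + 1·36 + 1·42; 1·21 + 6·36 + 4·42; 1·21 + 4·36 + 7·42) = (225, 405, 459)
w3 = Pw2 = (2439, 4491, 5058)
w4 = Pw3 = (26622, 49617, 55809)
Ratio at component: 55809 / 5058 = 11.03381

11.03381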